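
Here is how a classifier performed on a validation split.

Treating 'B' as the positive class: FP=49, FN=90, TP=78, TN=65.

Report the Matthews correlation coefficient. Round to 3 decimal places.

MCC = (TP·TN − FP·FN) / √((TP+FP)(TP+FN)(TN+FP)(TN+FN))
Numerator = 78·65 − 49·90 = 660
Denominator = √(127·168·114·155) = √377007120 = 19416.6712
MCC = 660 / 19416.6712 = 0.034

0.034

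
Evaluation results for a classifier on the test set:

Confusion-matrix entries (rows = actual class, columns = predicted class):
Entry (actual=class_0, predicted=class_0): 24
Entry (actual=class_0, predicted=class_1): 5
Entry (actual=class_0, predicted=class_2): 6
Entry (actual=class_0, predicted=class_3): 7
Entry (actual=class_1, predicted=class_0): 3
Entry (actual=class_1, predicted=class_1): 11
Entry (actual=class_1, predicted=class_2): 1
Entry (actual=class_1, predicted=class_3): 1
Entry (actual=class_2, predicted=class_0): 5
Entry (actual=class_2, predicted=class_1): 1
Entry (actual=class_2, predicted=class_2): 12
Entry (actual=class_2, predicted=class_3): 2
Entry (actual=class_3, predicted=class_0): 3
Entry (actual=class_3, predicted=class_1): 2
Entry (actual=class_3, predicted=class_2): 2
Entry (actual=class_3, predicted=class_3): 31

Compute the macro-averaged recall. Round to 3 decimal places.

0.669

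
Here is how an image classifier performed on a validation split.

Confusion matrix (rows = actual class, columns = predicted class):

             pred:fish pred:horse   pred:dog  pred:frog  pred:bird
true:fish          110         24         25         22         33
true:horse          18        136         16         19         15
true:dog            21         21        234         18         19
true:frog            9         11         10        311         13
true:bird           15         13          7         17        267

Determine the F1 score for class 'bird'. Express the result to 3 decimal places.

0.802

One-vs-rest for 'bird': TP = diagonal; FP = other classes predicted 'bird'; FN = 'bird' predicted as other.
F1 score = 2·TP/(2·TP+FP+FN).
bird: TP=267, FP=33+15+19+13=80, FN=15+13+7+17=52 → 534/666 = 0.8018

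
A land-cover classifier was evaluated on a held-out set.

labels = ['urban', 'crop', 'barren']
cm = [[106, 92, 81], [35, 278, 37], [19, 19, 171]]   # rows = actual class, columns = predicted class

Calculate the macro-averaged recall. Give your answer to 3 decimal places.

Per-class recall (TP/(TP+FN)):
  urban: TP=106, FN=92+81=173 → 106/279 = 0.3799
  crop: TP=278, FN=35+37=72 → 278/350 = 0.7943
  barren: TP=171, FN=19+19=38 → 171/209 = 0.8182
Macro-recall = mean = (0.3799 + 0.7943 + 0.8182) / 3 = 0.664

0.664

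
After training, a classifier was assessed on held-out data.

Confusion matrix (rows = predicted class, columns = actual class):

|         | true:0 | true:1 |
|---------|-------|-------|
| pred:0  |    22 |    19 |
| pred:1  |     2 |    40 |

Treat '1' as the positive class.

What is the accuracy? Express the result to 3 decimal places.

0.747

Accuracy = (TP+TN)/N = (40+22)/83 = 0.747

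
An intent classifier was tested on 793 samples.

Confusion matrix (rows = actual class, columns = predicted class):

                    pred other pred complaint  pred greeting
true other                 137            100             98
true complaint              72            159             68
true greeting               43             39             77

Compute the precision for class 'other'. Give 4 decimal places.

One-vs-rest for 'other': TP = diagonal; FP = other classes predicted 'other'; FN = 'other' predicted as other.
precision = TP/(TP+FP).
other: TP=137, FP=72+43=115 → 137/252 = 0.54365

0.5437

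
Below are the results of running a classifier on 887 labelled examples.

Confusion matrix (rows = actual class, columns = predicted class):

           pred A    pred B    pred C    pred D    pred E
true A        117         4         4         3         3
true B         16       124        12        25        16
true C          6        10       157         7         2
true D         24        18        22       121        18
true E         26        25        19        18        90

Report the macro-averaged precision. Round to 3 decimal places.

Per-class precision (TP/(TP+FP)):
  A: TP=117, FP=16+6+24+26=72 → 117/189 = 0.6190
  B: TP=124, FP=4+10+18+25=57 → 124/181 = 0.6851
  C: TP=157, FP=4+12+22+19=57 → 157/214 = 0.7336
  D: TP=121, FP=3+25+7+18=53 → 121/174 = 0.6954
  E: TP=90, FP=3+16+2+18=39 → 90/129 = 0.6977
Macro-precision = mean = (0.6190 + 0.6851 + 0.7336 + 0.6954 + 0.6977) / 5 = 0.686

0.686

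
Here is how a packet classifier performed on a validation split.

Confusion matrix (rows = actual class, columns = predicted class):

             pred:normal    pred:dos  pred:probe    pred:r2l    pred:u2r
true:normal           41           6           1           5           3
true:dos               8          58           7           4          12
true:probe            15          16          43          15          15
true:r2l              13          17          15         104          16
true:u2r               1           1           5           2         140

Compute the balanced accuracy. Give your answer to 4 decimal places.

0.6734

Balanced accuracy = mean of per-class recall.
  normal: recall = 41/56 = 0.73214
  dos: recall = 58/89 = 0.65169
  probe: recall = 43/104 = 0.41346
  r2l: recall = 104/165 = 0.63030
  u2r: recall = 140/149 = 0.93960
Mean = (0.73214 + 0.65169 + 0.41346 + 0.63030 + 0.93960) / 5 = 0.6734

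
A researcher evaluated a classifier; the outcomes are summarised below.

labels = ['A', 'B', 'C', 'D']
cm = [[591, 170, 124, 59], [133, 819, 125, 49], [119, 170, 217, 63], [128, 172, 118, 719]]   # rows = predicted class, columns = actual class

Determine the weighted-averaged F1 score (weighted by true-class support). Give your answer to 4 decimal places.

0.6191

Per-class F1 score (2·TP/(2·TP+FP+FN)):
  A: TP=591, FP=170+124+59=353, FN=133+119+128=380 → 1182/1915 = 0.61723
  B: TP=819, FP=133+125+49=307, FN=170+170+172=512 → 1638/2457 = 0.66667
  C: TP=217, FP=119+170+63=352, FN=124+125+118=367 → 434/1153 = 0.37641
  D: TP=719, FP=128+172+118=418, FN=59+49+63=171 → 1438/2027 = 0.70942
Weighted-F1 score = Σ (supportᵢ/N)·F1 scoreᵢ with N=3776: (971/3776)·0.61723 + (1331/3776)·0.66667 + (584/3776)·0.37641 + (890/3776)·0.70942 = 0.6191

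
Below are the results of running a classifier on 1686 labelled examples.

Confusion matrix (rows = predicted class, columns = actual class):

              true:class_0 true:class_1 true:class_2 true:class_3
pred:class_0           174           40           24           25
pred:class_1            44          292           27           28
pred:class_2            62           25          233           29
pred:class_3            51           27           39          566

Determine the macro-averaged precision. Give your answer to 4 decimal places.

0.7262

Per-class precision (TP/(TP+FP)):
  class_0: TP=174, FP=40+24+25=89 → 174/263 = 0.66160
  class_1: TP=292, FP=44+27+28=99 → 292/391 = 0.74680
  class_2: TP=233, FP=62+25+29=116 → 233/349 = 0.66762
  class_3: TP=566, FP=51+27+39=117 → 566/683 = 0.82870
Macro-precision = mean = (0.66160 + 0.74680 + 0.66762 + 0.82870) / 4 = 0.7262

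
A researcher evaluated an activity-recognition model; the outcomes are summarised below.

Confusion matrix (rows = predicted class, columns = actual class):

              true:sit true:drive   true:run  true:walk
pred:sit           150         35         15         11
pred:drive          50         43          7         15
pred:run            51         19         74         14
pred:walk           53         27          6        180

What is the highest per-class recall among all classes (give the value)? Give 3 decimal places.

0.818

Per-class recall (TP/(TP+FN)):
  sit: TP=150, FN=50+51+53=154 → 150/304 = 0.4934
  drive: TP=43, FN=35+19+27=81 → 43/124 = 0.3468
  run: TP=74, FN=15+7+6=28 → 74/102 = 0.7255
  walk: TP=180, FN=11+15+14=40 → 180/220 = 0.8182
Highest is class 'walk' with recall = 0.818.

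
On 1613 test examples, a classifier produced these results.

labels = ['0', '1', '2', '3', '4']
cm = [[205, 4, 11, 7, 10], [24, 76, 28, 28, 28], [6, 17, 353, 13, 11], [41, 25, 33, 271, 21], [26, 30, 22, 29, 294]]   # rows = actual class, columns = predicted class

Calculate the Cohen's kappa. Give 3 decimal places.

0.673

Observed agreement pₒ = trace/N = 1199/1613 = 0.7433
Expected agreement pₑ = Σ (rowᵢ·colᵢ)/N² = (237·302 + 184·152 + 400·447 + 391·348 + 401·364)/1613² = 0.2154
κ = (pₒ − pₑ)/(1 − pₑ) = (0.7433 − 0.2154)/(1 − 0.2154) = 0.673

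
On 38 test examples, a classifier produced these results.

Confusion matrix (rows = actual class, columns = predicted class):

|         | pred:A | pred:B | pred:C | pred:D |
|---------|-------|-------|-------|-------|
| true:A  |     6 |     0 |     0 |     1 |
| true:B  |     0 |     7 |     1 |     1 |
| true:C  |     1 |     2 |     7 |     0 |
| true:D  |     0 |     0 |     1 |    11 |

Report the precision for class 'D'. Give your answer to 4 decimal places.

0.8462

One-vs-rest for 'D': TP = diagonal; FP = other classes predicted 'D'; FN = 'D' predicted as other.
precision = TP/(TP+FP).
D: TP=11, FP=1+1+0=2 → 11/13 = 0.84615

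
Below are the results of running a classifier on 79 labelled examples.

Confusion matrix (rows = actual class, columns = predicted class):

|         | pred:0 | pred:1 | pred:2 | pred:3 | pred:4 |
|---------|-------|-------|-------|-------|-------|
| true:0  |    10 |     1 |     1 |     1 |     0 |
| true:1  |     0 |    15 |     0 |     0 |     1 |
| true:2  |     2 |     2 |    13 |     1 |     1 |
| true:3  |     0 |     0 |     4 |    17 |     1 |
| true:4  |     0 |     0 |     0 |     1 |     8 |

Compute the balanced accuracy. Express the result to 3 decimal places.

Balanced accuracy = mean of per-class recall.
  0: recall = 10/13 = 0.7692
  1: recall = 15/16 = 0.9375
  2: recall = 13/19 = 0.6842
  3: recall = 17/22 = 0.7727
  4: recall = 8/9 = 0.8889
Mean = (0.7692 + 0.9375 + 0.6842 + 0.7727 + 0.8889) / 5 = 0.811

0.811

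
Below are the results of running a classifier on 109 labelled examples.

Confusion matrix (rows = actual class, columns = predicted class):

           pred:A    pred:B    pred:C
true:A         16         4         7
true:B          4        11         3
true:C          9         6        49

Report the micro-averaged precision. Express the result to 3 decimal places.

Micro-averaging pools counts across classes: ΣTP=76, ΣFP=33, ΣFN=33.
Micro-precision = TP/(TP+FP) on pooled counts = 0.697 (equals overall accuracy in single-label multiclass).

0.697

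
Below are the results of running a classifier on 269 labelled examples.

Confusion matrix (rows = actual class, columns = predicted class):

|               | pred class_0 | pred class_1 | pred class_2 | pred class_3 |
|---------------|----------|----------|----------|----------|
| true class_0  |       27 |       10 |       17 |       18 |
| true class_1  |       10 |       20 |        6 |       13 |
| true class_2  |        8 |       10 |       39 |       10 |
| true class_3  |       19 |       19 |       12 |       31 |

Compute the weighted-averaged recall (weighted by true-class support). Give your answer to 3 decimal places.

0.435

Per-class recall (TP/(TP+FN)):
  class_0: TP=27, FN=10+17+18=45 → 27/72 = 0.3750
  class_1: TP=20, FN=10+6+13=29 → 20/49 = 0.4082
  class_2: TP=39, FN=8+10+10=28 → 39/67 = 0.5821
  class_3: TP=31, FN=19+19+12=50 → 31/81 = 0.3827
Weighted-recall = Σ (supportᵢ/N)·recallᵢ with N=269: (72/269)·0.3750 + (49/269)·0.4082 + (67/269)·0.5821 + (81/269)·0.3827 = 0.435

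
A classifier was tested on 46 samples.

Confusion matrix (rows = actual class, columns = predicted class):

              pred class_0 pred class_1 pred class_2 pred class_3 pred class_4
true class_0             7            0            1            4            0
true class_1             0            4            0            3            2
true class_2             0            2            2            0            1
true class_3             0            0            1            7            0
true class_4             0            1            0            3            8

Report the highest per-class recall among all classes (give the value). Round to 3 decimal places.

0.875

Per-class recall (TP/(TP+FN)):
  class_0: TP=7, FN=0+1+4+0=5 → 7/12 = 0.5833
  class_1: TP=4, FN=0+0+3+2=5 → 4/9 = 0.4444
  class_2: TP=2, FN=0+2+0+1=3 → 2/5 = 0.4000
  class_3: TP=7, FN=0+0+1+0=1 → 7/8 = 0.8750
  class_4: TP=8, FN=0+1+0+3=4 → 8/12 = 0.6667
Highest is class 'class_3' with recall = 0.875.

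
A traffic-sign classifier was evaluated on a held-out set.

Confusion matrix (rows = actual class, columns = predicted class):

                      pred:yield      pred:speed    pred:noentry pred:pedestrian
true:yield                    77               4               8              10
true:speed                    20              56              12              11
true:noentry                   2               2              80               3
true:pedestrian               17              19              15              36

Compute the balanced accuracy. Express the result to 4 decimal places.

0.6692

Balanced accuracy = mean of per-class recall.
  yield: recall = 77/99 = 0.77778
  speed: recall = 56/99 = 0.56566
  noentry: recall = 80/87 = 0.91954
  pedestrian: recall = 36/87 = 0.41379
Mean = (0.77778 + 0.56566 + 0.91954 + 0.41379) / 4 = 0.6692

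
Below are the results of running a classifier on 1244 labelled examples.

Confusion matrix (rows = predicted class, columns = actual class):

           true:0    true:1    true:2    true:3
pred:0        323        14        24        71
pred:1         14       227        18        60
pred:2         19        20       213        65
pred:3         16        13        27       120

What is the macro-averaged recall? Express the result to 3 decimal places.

0.708

Per-class recall (TP/(TP+FN)):
  0: TP=323, FN=14+19+16=49 → 323/372 = 0.8683
  1: TP=227, FN=14+20+13=47 → 227/274 = 0.8285
  2: TP=213, FN=24+18+27=69 → 213/282 = 0.7553
  3: TP=120, FN=71+60+65=196 → 120/316 = 0.3797
Macro-recall = mean = (0.8683 + 0.8285 + 0.7553 + 0.3797) / 4 = 0.708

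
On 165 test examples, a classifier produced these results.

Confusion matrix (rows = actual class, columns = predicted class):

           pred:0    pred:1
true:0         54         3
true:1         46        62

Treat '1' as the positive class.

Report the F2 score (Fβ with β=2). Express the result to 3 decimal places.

0.624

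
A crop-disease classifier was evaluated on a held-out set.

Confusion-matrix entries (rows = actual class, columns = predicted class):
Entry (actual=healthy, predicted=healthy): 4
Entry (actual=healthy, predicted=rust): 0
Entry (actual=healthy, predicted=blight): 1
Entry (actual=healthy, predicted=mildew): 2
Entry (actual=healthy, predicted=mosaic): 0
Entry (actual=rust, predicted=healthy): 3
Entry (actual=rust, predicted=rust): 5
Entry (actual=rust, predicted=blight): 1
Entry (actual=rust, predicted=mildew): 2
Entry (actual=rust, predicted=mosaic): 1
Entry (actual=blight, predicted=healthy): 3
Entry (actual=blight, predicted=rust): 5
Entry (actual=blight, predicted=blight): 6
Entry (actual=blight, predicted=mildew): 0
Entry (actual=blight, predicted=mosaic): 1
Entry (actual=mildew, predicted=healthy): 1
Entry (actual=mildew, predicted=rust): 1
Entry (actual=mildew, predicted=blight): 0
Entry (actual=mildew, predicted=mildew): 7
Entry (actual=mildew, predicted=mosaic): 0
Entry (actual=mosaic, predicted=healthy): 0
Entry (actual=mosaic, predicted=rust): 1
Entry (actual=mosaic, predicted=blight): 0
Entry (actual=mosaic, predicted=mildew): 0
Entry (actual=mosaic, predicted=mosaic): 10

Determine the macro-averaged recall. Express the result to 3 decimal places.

0.615

Per-class recall (TP/(TP+FN)):
  healthy: TP=4, FN=0+1+2+0=3 → 4/7 = 0.5714
  rust: TP=5, FN=3+1+2+1=7 → 5/12 = 0.4167
  blight: TP=6, FN=3+5+0+1=9 → 6/15 = 0.4000
  mildew: TP=7, FN=1+1+0+0=2 → 7/9 = 0.7778
  mosaic: TP=10, FN=0+1+0+0=1 → 10/11 = 0.9091
Macro-recall = mean = (0.5714 + 0.4167 + 0.4000 + 0.7778 + 0.9091) / 5 = 0.615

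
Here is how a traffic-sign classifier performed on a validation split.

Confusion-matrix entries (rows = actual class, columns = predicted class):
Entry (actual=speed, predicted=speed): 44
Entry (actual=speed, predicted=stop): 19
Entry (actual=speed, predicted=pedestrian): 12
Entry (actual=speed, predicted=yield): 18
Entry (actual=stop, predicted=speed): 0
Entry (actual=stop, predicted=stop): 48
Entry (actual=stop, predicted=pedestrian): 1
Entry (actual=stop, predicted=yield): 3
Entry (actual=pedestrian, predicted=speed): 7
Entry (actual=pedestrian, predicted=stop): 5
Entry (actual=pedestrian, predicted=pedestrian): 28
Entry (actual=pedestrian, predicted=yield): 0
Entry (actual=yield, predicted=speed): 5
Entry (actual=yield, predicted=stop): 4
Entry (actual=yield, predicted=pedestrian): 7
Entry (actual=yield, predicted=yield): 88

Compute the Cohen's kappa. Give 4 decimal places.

0.6169

Observed agreement pₒ = trace/N = 208/289 = 0.71972
Expected agreement pₑ = Σ (rowᵢ·colᵢ)/N² = (93·56 + 52·76 + 40·48 + 104·109)/289² = 0.26839
κ = (pₒ − pₑ)/(1 − pₑ) = (0.71972 − 0.26839)/(1 − 0.26839) = 0.6169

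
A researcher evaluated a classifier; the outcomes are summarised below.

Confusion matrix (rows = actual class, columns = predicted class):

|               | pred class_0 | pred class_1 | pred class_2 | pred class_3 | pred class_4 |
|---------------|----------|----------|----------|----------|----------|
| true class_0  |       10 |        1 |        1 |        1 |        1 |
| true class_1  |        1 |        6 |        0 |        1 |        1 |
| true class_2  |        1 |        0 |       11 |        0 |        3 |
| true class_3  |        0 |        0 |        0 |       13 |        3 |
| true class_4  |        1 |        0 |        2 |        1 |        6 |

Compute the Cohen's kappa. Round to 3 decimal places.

Observed agreement pₒ = trace/N = 46/64 = 0.7188
Expected agreement pₑ = Σ (rowᵢ·colᵢ)/N² = (14·13 + 9·7 + 15·14 + 16·16 + 10·14)/64² = 0.2078
κ = (pₒ − pₑ)/(1 − pₑ) = (0.7188 − 0.2078)/(1 − 0.2078) = 0.645

0.645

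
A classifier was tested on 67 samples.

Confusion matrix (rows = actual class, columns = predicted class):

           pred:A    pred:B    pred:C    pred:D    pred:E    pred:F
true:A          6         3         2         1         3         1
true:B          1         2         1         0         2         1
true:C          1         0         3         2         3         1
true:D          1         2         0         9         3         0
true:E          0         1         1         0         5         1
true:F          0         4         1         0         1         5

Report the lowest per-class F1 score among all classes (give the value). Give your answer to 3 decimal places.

0.211

Per-class F1 score (2·TP/(2·TP+FP+FN)):
  A: TP=6, FP=1+1+1+0+0=3, FN=3+2+1+3+1=10 → 12/25 = 0.4800
  B: TP=2, FP=3+0+2+1+4=10, FN=1+1+0+2+1=5 → 4/19 = 0.2105
  C: TP=3, FP=2+1+0+1+1=5, FN=1+0+2+3+1=7 → 6/18 = 0.3333
  D: TP=9, FP=1+0+2+0+0=3, FN=1+2+0+3+0=6 → 18/27 = 0.6667
  E: TP=5, FP=3+2+3+3+1=12, FN=0+1+1+0+1=3 → 10/25 = 0.4000
  F: TP=5, FP=1+1+1+0+1=4, FN=0+4+1+0+1=6 → 10/20 = 0.5000
Lowest is class 'B' with F1 score = 0.211.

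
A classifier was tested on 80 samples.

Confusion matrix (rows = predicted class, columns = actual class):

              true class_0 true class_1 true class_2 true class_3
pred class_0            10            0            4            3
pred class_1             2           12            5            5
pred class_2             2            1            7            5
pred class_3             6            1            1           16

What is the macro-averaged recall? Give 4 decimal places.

Per-class recall (TP/(TP+FN)):
  class_0: TP=10, FN=2+2+6=10 → 10/20 = 0.50000
  class_1: TP=12, FN=0+1+1=2 → 12/14 = 0.85714
  class_2: TP=7, FN=4+5+1=10 → 7/17 = 0.41176
  class_3: TP=16, FN=3+5+5=13 → 16/29 = 0.55172
Macro-recall = mean = (0.50000 + 0.85714 + 0.41176 + 0.55172) / 4 = 0.5802

0.5802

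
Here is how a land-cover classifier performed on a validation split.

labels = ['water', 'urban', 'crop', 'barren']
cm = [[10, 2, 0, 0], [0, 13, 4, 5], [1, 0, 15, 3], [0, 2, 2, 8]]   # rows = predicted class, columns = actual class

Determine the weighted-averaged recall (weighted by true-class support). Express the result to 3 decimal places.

Per-class recall (TP/(TP+FN)):
  water: TP=10, FN=0+1+0=1 → 10/11 = 0.9091
  urban: TP=13, FN=2+0+2=4 → 13/17 = 0.7647
  crop: TP=15, FN=0+4+2=6 → 15/21 = 0.7143
  barren: TP=8, FN=0+5+3=8 → 8/16 = 0.5000
Weighted-recall = Σ (supportᵢ/N)·recallᵢ with N=65: (11/65)·0.9091 + (17/65)·0.7647 + (21/65)·0.7143 + (16/65)·0.5000 = 0.708

0.708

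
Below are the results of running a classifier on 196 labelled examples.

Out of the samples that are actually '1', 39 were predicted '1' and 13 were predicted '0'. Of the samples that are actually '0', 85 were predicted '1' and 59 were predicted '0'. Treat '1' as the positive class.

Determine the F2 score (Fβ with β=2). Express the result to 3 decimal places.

0.587

Fβ = (1+β²)·TP / ((1+β²)·TP + β²·FN + FP), with β²=4
= 5·39 / (5·39 + 4·13 + 85) = 0.587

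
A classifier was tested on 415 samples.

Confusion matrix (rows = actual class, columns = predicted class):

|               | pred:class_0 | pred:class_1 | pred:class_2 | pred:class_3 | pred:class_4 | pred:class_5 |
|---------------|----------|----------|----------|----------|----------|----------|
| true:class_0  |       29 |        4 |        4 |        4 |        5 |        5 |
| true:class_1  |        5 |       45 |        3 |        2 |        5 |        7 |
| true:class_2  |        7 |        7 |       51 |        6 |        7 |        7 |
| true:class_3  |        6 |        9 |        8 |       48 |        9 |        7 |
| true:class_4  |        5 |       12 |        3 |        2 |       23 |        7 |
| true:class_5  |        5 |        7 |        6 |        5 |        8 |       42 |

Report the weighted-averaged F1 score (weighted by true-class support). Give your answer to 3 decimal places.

0.576

Per-class F1 score (2·TP/(2·TP+FP+FN)):
  class_0: TP=29, FP=5+7+6+5+5=28, FN=4+4+4+5+5=22 → 58/108 = 0.5370
  class_1: TP=45, FP=4+7+9+12+7=39, FN=5+3+2+5+7=22 → 90/151 = 0.5960
  class_2: TP=51, FP=4+3+8+3+6=24, FN=7+7+6+7+7=34 → 102/160 = 0.6375
  class_3: TP=48, FP=4+2+6+2+5=19, FN=6+9+8+9+7=39 → 96/154 = 0.6234
  class_4: TP=23, FP=5+5+7+9+8=34, FN=5+12+3+2+7=29 → 46/109 = 0.4220
  class_5: TP=42, FP=5+7+7+7+7=33, FN=5+7+6+5+8=31 → 84/148 = 0.5676
Weighted-F1 score = Σ (supportᵢ/N)·F1 scoreᵢ with N=415: (51/415)·0.5370 + (67/415)·0.5960 + (85/415)·0.6375 + (87/415)·0.6234 + (52/415)·0.4220 + (73/415)·0.5676 = 0.576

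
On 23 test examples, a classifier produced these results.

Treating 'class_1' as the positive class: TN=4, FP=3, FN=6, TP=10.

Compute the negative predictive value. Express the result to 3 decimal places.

NPV = TN/(TN+FN) = 4/(4+6) = 0.400

0.400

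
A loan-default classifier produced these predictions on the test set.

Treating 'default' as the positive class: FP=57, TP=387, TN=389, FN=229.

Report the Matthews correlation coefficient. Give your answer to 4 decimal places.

0.5008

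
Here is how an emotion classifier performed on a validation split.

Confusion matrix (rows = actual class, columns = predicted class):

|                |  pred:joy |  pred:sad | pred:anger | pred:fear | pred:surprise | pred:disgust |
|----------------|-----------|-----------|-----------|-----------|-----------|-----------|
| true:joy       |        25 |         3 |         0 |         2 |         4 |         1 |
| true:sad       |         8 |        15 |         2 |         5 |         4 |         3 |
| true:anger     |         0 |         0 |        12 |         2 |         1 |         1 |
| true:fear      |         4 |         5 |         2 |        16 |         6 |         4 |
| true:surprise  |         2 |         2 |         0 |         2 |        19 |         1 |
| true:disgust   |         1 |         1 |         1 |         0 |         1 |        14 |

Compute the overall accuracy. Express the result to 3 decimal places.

0.598

Accuracy = trace / total = (25+15+12+16+19+14=101) / 169 = 101/169 = 0.598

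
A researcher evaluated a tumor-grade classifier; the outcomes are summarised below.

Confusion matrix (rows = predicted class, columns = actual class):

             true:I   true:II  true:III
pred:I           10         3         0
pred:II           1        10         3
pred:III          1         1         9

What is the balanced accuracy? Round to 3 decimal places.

Balanced accuracy = mean of per-class recall.
  I: recall = 10/12 = 0.8333
  II: recall = 10/14 = 0.7143
  III: recall = 9/12 = 0.7500
Mean = (0.8333 + 0.7143 + 0.7500) / 3 = 0.766

0.766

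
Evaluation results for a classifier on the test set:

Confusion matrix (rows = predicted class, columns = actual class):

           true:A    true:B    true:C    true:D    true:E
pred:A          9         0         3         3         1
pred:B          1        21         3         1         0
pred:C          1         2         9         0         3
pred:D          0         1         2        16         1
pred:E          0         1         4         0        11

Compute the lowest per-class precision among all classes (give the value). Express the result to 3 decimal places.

0.563

Per-class precision (TP/(TP+FP)):
  A: TP=9, FP=0+3+3+1=7 → 9/16 = 0.5625
  B: TP=21, FP=1+3+1+0=5 → 21/26 = 0.8077
  C: TP=9, FP=1+2+0+3=6 → 9/15 = 0.6000
  D: TP=16, FP=0+1+2+1=4 → 16/20 = 0.8000
  E: TP=11, FP=0+1+4+0=5 → 11/16 = 0.6875
Lowest is class 'A' with precision = 0.563.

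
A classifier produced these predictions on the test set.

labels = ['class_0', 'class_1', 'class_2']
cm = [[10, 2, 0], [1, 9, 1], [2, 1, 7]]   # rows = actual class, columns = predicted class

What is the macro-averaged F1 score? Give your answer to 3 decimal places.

0.787

Per-class F1 score (2·TP/(2·TP+FP+FN)):
  class_0: TP=10, FP=1+2=3, FN=2+0=2 → 20/25 = 0.8000
  class_1: TP=9, FP=2+1=3, FN=1+1=2 → 18/23 = 0.7826
  class_2: TP=7, FP=0+1=1, FN=2+1=3 → 14/18 = 0.7778
Macro-F1 score = mean = (0.8000 + 0.7826 + 0.7778) / 3 = 0.787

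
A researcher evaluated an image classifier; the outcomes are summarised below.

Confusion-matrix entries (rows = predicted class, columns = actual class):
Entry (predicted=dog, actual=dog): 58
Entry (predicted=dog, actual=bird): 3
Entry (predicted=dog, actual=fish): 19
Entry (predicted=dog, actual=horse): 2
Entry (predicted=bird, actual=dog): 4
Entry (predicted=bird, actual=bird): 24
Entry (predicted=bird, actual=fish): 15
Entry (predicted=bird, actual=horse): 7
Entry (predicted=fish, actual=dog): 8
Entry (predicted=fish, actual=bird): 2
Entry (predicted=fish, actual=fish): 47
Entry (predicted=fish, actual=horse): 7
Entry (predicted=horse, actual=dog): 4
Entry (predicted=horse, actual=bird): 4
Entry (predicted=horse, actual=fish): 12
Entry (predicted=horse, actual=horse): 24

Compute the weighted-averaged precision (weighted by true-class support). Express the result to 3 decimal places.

0.660

Per-class precision (TP/(TP+FP)):
  dog: TP=58, FP=3+19+2=24 → 58/82 = 0.7073
  bird: TP=24, FP=4+15+7=26 → 24/50 = 0.4800
  fish: TP=47, FP=8+2+7=17 → 47/64 = 0.7344
  horse: TP=24, FP=4+4+12=20 → 24/44 = 0.5455
Weighted-precision = Σ (supportᵢ/N)·precisionᵢ with N=240: (74/240)·0.7073 + (33/240)·0.4800 + (93/240)·0.7344 + (40/240)·0.5455 = 0.660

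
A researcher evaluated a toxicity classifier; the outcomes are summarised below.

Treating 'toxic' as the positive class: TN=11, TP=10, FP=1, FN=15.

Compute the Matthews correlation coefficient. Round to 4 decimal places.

0.3243

MCC = (TP·TN − FP·FN) / √((TP+FP)(TP+FN)(TN+FP)(TN+FN))
Numerator = 10·11 − 1·15 = 95
Denominator = √(11·25·12·26) = √85800 = 292.9164
MCC = 95 / 292.9164 = 0.3243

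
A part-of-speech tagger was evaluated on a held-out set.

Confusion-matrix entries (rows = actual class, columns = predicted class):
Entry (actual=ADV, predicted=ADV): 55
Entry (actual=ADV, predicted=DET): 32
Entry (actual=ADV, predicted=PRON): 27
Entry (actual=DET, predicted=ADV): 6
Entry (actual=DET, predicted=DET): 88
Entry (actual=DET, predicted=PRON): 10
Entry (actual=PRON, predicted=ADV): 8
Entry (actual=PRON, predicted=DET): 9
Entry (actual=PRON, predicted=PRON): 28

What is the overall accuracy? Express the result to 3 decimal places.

0.650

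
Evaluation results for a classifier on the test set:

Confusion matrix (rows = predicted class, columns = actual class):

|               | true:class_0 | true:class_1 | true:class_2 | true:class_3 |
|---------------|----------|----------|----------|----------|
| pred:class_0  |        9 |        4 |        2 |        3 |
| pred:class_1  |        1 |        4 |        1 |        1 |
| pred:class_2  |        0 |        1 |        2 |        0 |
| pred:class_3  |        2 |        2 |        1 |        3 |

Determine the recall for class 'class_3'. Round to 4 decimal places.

0.4286

Take TP from the diagonal, FP from the rest of the 'class_3' prediction marginal, FN from the rest of the 'class_3' actual marginal.
recall = TP/(TP+FN).
class_3: TP=3, FN=3+1+0=4 → 3/7 = 0.42857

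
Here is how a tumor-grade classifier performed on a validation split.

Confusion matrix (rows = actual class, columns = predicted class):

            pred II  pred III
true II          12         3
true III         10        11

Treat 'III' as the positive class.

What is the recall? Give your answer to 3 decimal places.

Recall = TP/(TP+FN) = 11/(11+10) = 11/21 = 0.524

0.524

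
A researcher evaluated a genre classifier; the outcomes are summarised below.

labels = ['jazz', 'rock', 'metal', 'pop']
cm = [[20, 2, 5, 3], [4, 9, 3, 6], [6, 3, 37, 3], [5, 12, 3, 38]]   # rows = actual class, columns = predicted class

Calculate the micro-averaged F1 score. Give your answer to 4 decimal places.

Micro-averaging pools counts across classes: ΣTP=104, ΣFP=55, ΣFN=55.
Micro-F1 score = 2·TP/(2·TP+FP+FN) on pooled counts = 0.6541 (equals overall accuracy in single-label multiclass).

0.6541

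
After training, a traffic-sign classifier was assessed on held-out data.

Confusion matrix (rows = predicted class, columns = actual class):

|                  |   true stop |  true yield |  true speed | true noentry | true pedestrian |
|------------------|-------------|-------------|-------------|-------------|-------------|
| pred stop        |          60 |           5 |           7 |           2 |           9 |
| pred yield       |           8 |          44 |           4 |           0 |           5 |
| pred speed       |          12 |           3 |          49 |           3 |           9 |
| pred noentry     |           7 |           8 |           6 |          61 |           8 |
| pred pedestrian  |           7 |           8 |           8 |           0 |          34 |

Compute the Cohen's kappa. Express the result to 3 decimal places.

0.594

Observed agreement pₒ = trace/N = 248/367 = 0.6757
Expected agreement pₑ = Σ (rowᵢ·colᵢ)/N² = (94·83 + 68·61 + 74·76 + 66·90 + 65·57)/367² = 0.2021
κ = (pₒ − pₑ)/(1 − pₑ) = (0.6757 − 0.2021)/(1 − 0.2021) = 0.594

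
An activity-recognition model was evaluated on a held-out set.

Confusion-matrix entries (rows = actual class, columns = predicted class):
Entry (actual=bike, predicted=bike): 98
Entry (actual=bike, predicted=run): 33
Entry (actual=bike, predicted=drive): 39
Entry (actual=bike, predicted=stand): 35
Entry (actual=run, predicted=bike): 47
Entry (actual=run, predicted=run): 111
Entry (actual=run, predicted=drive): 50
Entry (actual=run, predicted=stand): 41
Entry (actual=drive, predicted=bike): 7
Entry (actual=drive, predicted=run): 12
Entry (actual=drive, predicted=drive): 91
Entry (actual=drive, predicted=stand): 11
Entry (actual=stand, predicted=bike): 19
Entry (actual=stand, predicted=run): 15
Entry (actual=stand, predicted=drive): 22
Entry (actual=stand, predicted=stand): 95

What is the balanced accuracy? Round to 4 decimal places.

0.5763

Balanced accuracy = mean of per-class recall.
  bike: recall = 98/205 = 0.47805
  run: recall = 111/249 = 0.44578
  drive: recall = 91/121 = 0.75207
  stand: recall = 95/151 = 0.62914
Mean = (0.47805 + 0.44578 + 0.75207 + 0.62914) / 4 = 0.5763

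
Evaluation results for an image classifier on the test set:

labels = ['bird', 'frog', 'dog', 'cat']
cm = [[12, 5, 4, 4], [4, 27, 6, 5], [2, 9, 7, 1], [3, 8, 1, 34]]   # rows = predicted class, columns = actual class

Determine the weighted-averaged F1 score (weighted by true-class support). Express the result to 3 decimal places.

Per-class F1 score (2·TP/(2·TP+FP+FN)):
  bird: TP=12, FP=5+4+4=13, FN=4+2+3=9 → 24/46 = 0.5217
  frog: TP=27, FP=4+6+5=15, FN=5+9+8=22 → 54/91 = 0.5934
  dog: TP=7, FP=2+9+1=12, FN=4+6+1=11 → 14/37 = 0.3784
  cat: TP=34, FP=3+8+1=12, FN=4+5+1=10 → 68/90 = 0.7556
Weighted-F1 score = Σ (supportᵢ/N)·F1 scoreᵢ with N=132: (21/132)·0.5217 + (49/132)·0.5934 + (18/132)·0.3784 + (44/132)·0.7556 = 0.607

0.607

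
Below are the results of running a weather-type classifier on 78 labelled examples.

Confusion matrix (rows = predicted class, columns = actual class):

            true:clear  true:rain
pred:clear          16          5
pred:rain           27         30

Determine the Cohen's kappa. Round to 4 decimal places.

Observed agreement pₒ = trace/N = 46/78 = 0.58974
Expected agreement pₑ = Σ (rowᵢ·colᵢ)/N² = (43·21 + 35·57)/78² = 0.47633
κ = (pₒ − pₑ)/(1 − pₑ) = (0.58974 − 0.47633)/(1 − 0.47633) = 0.2166

0.2166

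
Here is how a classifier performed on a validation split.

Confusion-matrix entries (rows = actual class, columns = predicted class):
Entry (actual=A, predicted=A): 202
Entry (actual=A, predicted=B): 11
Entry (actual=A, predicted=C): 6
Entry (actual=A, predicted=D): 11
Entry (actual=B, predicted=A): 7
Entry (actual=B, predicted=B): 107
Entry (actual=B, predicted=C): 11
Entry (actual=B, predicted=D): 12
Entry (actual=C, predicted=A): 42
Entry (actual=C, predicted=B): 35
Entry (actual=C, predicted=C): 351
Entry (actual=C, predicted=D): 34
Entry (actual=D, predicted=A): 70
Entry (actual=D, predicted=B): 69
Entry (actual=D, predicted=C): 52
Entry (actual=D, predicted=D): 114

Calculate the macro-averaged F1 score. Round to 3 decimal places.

0.651

Per-class F1 score (2·TP/(2·TP+FP+FN)):
  A: TP=202, FP=7+42+70=119, FN=11+6+11=28 → 404/551 = 0.7332
  B: TP=107, FP=11+35+69=115, FN=7+11+12=30 → 214/359 = 0.5961
  C: TP=351, FP=6+11+52=69, FN=42+35+34=111 → 702/882 = 0.7959
  D: TP=114, FP=11+12+34=57, FN=70+69+52=191 → 228/476 = 0.4790
Macro-F1 score = mean = (0.7332 + 0.5961 + 0.7959 + 0.4790) / 4 = 0.651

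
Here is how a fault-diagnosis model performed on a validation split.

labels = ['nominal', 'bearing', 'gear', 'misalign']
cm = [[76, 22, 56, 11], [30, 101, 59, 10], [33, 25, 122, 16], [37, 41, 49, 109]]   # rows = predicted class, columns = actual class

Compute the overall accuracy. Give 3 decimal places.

Accuracy = trace / total = (76+101+122+109=408) / 797 = 408/797 = 0.512

0.512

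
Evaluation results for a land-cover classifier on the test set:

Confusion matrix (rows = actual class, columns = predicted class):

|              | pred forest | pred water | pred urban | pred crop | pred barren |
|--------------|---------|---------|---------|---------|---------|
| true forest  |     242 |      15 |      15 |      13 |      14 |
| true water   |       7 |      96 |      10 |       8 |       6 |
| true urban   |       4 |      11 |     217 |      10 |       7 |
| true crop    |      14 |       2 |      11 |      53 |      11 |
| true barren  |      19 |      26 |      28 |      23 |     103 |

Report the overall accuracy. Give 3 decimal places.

Accuracy = trace / total = (242+96+217+53+103=711) / 965 = 711/965 = 0.737

0.737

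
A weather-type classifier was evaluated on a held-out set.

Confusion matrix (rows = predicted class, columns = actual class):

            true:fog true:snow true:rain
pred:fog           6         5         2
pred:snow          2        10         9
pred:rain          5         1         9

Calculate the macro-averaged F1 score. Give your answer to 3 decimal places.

Per-class F1 score (2·TP/(2·TP+FP+FN)):
  fog: TP=6, FP=5+2=7, FN=2+5=7 → 12/26 = 0.4615
  snow: TP=10, FP=2+9=11, FN=5+1=6 → 20/37 = 0.5405
  rain: TP=9, FP=5+1=6, FN=2+9=11 → 18/35 = 0.5143
Macro-F1 score = mean = (0.4615 + 0.5405 + 0.5143) / 3 = 0.505

0.505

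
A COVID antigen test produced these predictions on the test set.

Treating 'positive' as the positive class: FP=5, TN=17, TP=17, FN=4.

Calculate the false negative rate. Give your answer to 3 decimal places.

0.190

FNR = FN/(FN+TP) = 4/(4+17) = 0.190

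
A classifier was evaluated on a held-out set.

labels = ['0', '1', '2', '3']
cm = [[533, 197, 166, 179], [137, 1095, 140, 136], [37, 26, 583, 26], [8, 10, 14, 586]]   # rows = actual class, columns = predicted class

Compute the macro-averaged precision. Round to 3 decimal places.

Per-class precision (TP/(TP+FP)):
  0: TP=533, FP=137+37+8=182 → 533/715 = 0.7455
  1: TP=1095, FP=197+26+10=233 → 1095/1328 = 0.8245
  2: TP=583, FP=166+140+14=320 → 583/903 = 0.6456
  3: TP=586, FP=179+136+26=341 → 586/927 = 0.6321
Macro-precision = mean = (0.7455 + 0.8245 + 0.6456 + 0.6321) / 4 = 0.712

0.712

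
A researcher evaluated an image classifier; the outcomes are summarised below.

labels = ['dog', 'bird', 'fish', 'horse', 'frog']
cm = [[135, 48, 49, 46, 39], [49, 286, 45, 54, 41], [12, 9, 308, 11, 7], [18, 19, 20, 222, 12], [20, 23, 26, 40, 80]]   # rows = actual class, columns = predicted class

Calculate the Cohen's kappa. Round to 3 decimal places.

Observed agreement pₒ = trace/N = 1031/1619 = 0.6368
Expected agreement pₑ = Σ (rowᵢ·colᵢ)/N² = (317·234 + 475·385 + 347·448 + 291·373 + 189·179)/1619² = 0.2117
κ = (pₒ − pₑ)/(1 − pₑ) = (0.6368 − 0.2117)/(1 − 0.2117) = 0.539

0.539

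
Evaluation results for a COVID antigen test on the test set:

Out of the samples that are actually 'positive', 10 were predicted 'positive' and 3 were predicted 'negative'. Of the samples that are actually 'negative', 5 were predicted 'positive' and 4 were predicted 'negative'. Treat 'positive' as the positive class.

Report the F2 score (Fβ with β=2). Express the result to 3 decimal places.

0.746

Fβ = (1+β²)·TP / ((1+β²)·TP + β²·FN + FP), with β²=4
= 5·10 / (5·10 + 4·3 + 5) = 0.746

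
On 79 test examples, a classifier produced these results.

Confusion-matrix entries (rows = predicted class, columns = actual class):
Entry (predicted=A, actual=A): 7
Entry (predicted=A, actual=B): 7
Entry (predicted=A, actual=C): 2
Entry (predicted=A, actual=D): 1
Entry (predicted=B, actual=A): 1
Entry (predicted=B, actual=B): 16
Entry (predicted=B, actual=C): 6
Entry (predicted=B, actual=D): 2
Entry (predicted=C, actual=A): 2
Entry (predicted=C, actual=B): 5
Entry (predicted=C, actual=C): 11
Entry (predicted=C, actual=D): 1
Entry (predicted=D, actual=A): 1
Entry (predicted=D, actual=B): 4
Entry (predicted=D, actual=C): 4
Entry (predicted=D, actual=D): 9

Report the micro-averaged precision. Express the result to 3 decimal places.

0.544

Micro-averaging pools counts across classes: ΣTP=43, ΣFP=36, ΣFN=36.
Micro-precision = TP/(TP+FP) on pooled counts = 0.544 (equals overall accuracy in single-label multiclass).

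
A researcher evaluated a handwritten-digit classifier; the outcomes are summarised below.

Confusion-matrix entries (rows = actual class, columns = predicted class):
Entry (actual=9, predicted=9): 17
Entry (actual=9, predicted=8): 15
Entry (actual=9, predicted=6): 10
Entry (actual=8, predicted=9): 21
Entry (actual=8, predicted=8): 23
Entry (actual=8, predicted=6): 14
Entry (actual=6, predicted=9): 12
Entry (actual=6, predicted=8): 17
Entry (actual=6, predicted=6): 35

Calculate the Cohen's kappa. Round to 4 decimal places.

0.1814

Observed agreement pₒ = trace/N = 75/164 = 0.45732
Expected agreement pₑ = Σ (rowᵢ·colᵢ)/N² = (42·50 + 58·55 + 64·59)/164² = 0.33708
κ = (pₒ − pₑ)/(1 − pₑ) = (0.45732 − 0.33708)/(1 − 0.33708) = 0.1814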